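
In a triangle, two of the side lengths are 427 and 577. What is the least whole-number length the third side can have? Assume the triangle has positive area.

151

The third side must exceed |427 − 577| = 150.
The smallest integer above 150 is 151.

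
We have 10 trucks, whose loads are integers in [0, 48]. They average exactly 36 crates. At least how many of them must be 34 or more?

The total is 10 × 36 = 360.
Each value short of 34 is at most 33, costing at least 48 − 33 = 15 against the maximum total of 480.
We can afford to lose at most 480 − 360 = 120, so at most ⌊120/15⌋ = 8 fall short, and at least 2 are ≥ 34.
Exactly 2 works: 2 values at 48 and 8 at 33 total 360.

2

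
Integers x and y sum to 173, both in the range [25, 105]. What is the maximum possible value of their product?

7482

xy = x(173 − x) is maximized when x is as near 173/2 as the bounds allow.
Taking x = 86 and y = 87 (both in [25, 105]) gives xy = 7482.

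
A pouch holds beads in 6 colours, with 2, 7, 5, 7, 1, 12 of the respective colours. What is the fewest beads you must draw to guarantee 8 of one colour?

In the worst case you take as many as possible of each colour without reaching 8: 2 + 7 + 5 + 7 + 1 + 7 = 29.
The next one must give 8 of some colour, so 29 + 1 = 30.

30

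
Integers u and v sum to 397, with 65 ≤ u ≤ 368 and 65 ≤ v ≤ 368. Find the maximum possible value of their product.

39402

With u + v fixed, uv peaks when the two are closest together.
Taking u = 198 and v = 199 (both in [65, 368]) gives uv = 39402.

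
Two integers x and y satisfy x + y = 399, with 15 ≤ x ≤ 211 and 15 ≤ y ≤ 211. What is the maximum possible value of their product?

With x + y fixed, xy peaks when the two are closest together.
Taking x = 199 and y = 200 (both in [15, 211]) gives xy = 39800.

39800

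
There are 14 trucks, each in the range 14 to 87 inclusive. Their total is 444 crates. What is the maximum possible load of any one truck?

To make one truck as large as possible, make the other 13 as small as possible.
The other 13 contribute at least 13 × 14 = 182, leaving at most 444 − 182 = 262.
But each truck is capped at 87, so the maximum is 87.
Achievable: one at 87 and the other 13 totalling 357, which fits since 13 × 14 ≤ 357 ≤ 13 × 87.

87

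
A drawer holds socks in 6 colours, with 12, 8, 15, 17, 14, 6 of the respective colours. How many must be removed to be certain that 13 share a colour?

In the worst case you take as many as possible of each colour without reaching 13: 12 + 8 + 12 + 12 + 12 + 6 = 62.
The next one must give 13 of some colour, so 62 + 1 = 63.

63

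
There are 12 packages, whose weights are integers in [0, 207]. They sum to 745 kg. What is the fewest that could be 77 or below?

3

Each value above 77 is at least 78, contributing at least 78 − 0 = 78 above the floor 0.
The sum exceeds the floor total 0 by 745, so at most ⌊745/78⌋ = 9 exceed 77, and at least 3 are ≤ 77.
Exactly 3 works: 3 values at 0 and 9 at 78 total 702; raise one of the low values by 43 (still ≤ 77) to hit 745.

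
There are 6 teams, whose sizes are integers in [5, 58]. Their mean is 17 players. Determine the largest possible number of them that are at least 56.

The total is 6 × 17 = 102.
With k values at 56 or above and the rest at least 5, the sum is at least 30 + 51k.
Since the sum is 102, we need 51k ≤ 72, i.e. k ≤ 1.
k = 1 is achieved by 1 value at 56 and 5 at 5, total 81; add 21 to one value (staying below 56) to reach 102.

1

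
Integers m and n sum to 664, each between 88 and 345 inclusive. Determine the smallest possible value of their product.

mn = m(664 − m) is concave in m, so over [319, 345] it is minimized at an endpoint.
At the endpoint m = 319, n = 664 − 319 = 345, so mn = 319 × 345 = 110055.

110055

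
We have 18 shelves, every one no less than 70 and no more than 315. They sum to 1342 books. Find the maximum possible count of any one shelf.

Maximizing one value means minimizing the remaining 17.
The other 17 contribute at least 17 × 70 = 1190, leaving at most 1342 − 1190 = 152.
Since 152 ≤ 315, this is achievable: one at 152 and 17 at 70.

152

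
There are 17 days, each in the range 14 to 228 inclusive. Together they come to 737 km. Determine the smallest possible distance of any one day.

14

Minimizing one value means maximizing the remaining 16.
The other 16 can take up 16 × 228 = 3648 ≥ 737 − 14, so one day can sit at its floor of 14.
Achievable: one at 14 and the other 16 totalling 723, which fits since 16 × 14 ≤ 723 ≤ 16 × 228.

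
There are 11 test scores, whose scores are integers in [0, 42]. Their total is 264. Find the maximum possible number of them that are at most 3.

Each value at 3 or below falls at least 42 − 3 = 39 short of the ceiling 42.
The ceiling total is 11 × 42 = 462, and we need 264, so at most ⌊(462 − 264)/39⌋ = 5 can be that low.
k = 5 is achieved by 5 values at 3 and 6 at 42, total 267; lower one of the 42's by 3 (still > 3) to reach 264.

5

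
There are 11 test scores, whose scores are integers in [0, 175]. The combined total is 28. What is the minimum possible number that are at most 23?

Each value above 23 is at least 24, contributing at least 24 − 0 = 24 above the floor 0.
The sum exceeds the floor total 0 by 28, so at most ⌊28/24⌋ = 1 exceed 23, and at least 10 are ≤ 23.
Exactly 10 works: 10 values at 0 and 1 at 24 total 24; raise one of the low values by 4 (still ≤ 23) to hit 28.

10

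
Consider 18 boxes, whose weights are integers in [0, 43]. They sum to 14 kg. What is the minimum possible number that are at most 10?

17

Each value above 10 is at least 11, contributing at least 11 − 0 = 11 above the floor 0.
The sum exceeds the floor total 0 by 14, so at most ⌊14/11⌋ = 1 exceed 10, and at least 17 are ≤ 10.
Exactly 17 works: 17 values at 0 and 1 at 11 total 11; raise one of the low values by 3 (still ≤ 10) to hit 14.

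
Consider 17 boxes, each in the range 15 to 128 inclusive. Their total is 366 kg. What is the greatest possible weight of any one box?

Maximizing one value means minimizing the remaining 16.
The other 16 contribute at least 16 × 15 = 240, leaving at most 366 − 240 = 126.
Since 126 ≤ 128, this is achievable: one at 126 and 16 at 15.

126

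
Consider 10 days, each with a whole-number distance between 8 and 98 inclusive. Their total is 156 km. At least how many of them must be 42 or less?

8

Let j be the number exceeding 42. Then the total is ≥ 43·j + 8·(10 − j) = 80 + 35j.
So 35j ≤ 76 and j ≤ 2; hence at least 10 − 2 = 8 are ≤ 42.
Exactly 8 works: 8 values at 8 and 2 at 43 total 150; raise one of the low values by 6 (still ≤ 42) to hit 156.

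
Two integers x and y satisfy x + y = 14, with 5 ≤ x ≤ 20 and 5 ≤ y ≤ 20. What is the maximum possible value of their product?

With x + y fixed, xy peaks when the two are closest together.
Taking x = 7 and y = 7 (both in [5, 20]) gives xy = 49.

49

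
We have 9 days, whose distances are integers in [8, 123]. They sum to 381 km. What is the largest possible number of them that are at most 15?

6

Suppose k of them are at most 15. Those contribute at most 15 each and the rest at most 123 each.
So the total is at most 15k + 123(9 − k) = 1107 − 108k. This must still be ≥ 381, so k ≤ 6.
k = 6 is achieved by 6 values at 15 and 3 at 123, total 459; lower one of the 123's by 78 (still > 15) to reach 381.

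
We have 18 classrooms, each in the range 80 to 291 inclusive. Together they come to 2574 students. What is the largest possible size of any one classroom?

291

To make one classroom as large as possible, make the other 17 as small as possible.
The other 17 contribute at least 17 × 80 = 1360, leaving at most 2574 − 1360 = 1214.
But each classroom is capped at 291, so the maximum is 291.
Achievable: one at 291 and the other 17 totalling 2283, which fits since 17 × 80 ≤ 2283 ≤ 17 × 291.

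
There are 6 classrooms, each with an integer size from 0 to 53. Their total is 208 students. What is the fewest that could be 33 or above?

1

Each value short of 33 is at most 32, costing at least 53 − 32 = 21 against the maximum total of 318.
We can afford to lose at most 318 − 208 = 110, so at most ⌊110/21⌋ = 5 fall short, and at least 1 are ≥ 33.
Exactly 1 works: 1 value at 53 and 5 at 32 total 213; lower one of the high values by 5 (still ≥ 33) to hit 208.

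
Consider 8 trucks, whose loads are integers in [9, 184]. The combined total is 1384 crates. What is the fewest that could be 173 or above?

If only k of them are at least 173, the other 8 − k are at most 172, so the total is at most k·184 + (8 − k)·172.
This must reach 1384, so k·184 + (8 − k)·172 ≥ 1384, giving k ≥ 1.
Exactly 1 works: 1 value at 184 and 7 at 172 total 1388; lower one of the high values by 4 (still ≥ 173) to hit 1384.

1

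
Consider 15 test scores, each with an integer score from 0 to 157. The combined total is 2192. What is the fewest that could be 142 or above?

If only k of them are at least 142, the other 15 − k are at most 141, so the total is at most k·157 + (15 − k)·141.
This must reach 2192, so k·157 + (15 − k)·141 ≥ 2192, giving k ≥ 5.
Exactly 5 works: 5 values at 157 and 10 at 141 total 2195; lower one of the high values by 3 (still ≥ 142) to hit 2192.

5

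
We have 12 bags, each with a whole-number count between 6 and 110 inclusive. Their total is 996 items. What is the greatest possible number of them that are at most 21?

3

Suppose k of them are at most 21. Those contribute at most 21 each and the rest at most 110 each.
So the total is at most 21k + 110(12 − k) = 1320 − 89k. This must still be ≥ 996, so k ≤ 3.
k = 3 is achieved by 3 values at 21 and 9 at 110, total 1053; lower one of the 110's by 57 (still > 21) to reach 996.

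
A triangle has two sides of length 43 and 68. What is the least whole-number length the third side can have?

26

The third side must exceed |43 − 68| = 25.
The smallest integer above 25 is 26.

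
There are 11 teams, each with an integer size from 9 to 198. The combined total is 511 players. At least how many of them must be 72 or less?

Each value above 72 is at least 73, contributing at least 73 − 9 = 64 above the floor 9.
The sum exceeds the floor total 99 by 412, so at most ⌊412/64⌋ = 6 exceed 72, and at least 5 are ≤ 72.
Exactly 5 works: 5 values at 9 and 6 at 73 total 483; raise one of the low values by 28 (still ≤ 72) to hit 511.

5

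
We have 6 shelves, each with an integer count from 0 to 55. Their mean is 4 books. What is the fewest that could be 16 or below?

5

The total is 6 × 4 = 24.
Each value above 16 is at least 17, contributing at least 17 − 0 = 17 above the floor 0.
The sum exceeds the floor total 0 by 24, so at most ⌊24/17⌋ = 1 exceed 16, and at least 5 are ≤ 16.
Exactly 5 works: 5 values at 0 and 1 at 17 total 17; raise one of the low values by 7 (still ≤ 16) to hit 24.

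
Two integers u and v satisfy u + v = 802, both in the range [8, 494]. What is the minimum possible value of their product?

Since u + v is fixed, pushing one of them to its bound minimizes the product.
At the endpoint u = 308, v = 802 − 308 = 494, so uv = 308 × 494 = 152152.

152152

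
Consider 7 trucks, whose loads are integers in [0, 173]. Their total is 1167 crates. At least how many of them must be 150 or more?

Suppose at most 7 − j of them reach 150; then j values are ≤ 149 and the rest ≤ 173.
The total is then ≤ 149·j + 173·(7 − j) = 1211 − 24j. For this to be ≥ 1167 we need j ≤ 1, so at least 7 − 1 = 6 must reach 150.
Exactly 6 works: 6 values at 173 and 1 at 149 total 1187; lower one of the high values by 20 (still ≥ 150) to hit 1167.

6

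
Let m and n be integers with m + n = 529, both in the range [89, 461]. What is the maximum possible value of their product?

69960

mn = m(529 − m) is maximized when m is as near 529/2 as the bounds allow.
Taking m = 264 and n = 265 (both in [89, 461]) gives mn = 69960.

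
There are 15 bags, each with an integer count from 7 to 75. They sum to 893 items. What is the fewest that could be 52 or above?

Suppose at most 15 − j of them reach 52; then j values are ≤ 51 and the rest ≤ 75.
The total is then ≤ 51·j + 75·(15 − j) = 1125 − 24j. For this to be ≥ 893 we need j ≤ 9, so at least 15 − 9 = 6 must reach 52.
Exactly 6 works: 6 values at 75 and 9 at 51 total 909; lower one of the high values by 16 (still ≥ 52) to hit 893.

6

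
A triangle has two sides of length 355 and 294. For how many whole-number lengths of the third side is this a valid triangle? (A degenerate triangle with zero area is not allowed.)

587

The triangle inequality gives |355 − 294| < c < 355 + 294, i.e. 61 < c < 649.
So c can be any integer from 62 to 648: 587 values.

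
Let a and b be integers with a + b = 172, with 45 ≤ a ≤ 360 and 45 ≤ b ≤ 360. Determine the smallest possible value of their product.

For a fixed sum, ab is smallest when a and b are as far apart as possible.
The extreme feasible split is a = 45, b = 127, giving ab = 5715.

5715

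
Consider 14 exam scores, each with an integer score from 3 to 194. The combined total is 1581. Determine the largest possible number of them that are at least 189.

Suppose k of them are at least 189. Those contribute at least 189 each and the other 14 − k at least 3 each.
So the total is at least 189k + 3(14 − k) = 42 + 186k. This must be ≤ 1581, giving k ≤ 8.
k = 8 is achieved by 8 values at 189 and 6 at 3, total 1530; add 51 to one value (staying below 189) to reach 1581.

8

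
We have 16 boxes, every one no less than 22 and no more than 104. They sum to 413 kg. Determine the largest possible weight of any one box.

83

Maximizing one value means minimizing the remaining 15.
The other 15 contribute at least 15 × 22 = 330, leaving at most 413 − 330 = 83.
Since 83 ≤ 104, this is achievable: one at 83 and 15 at 22.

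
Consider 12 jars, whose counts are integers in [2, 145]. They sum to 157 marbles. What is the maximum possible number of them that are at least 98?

1

With k values at 98 or above and the rest at least 2, the sum is at least 24 + 96k.
Since the sum is 157, we need 96k ≤ 133, i.e. k ≤ 1.
k = 1 is achieved by 1 value at 98 and 11 at 2, total 120; add 37 to one value (staying below 98) to reach 157.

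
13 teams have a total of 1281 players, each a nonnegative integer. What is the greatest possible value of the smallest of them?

The 13 values sum to 1281, so their minimum is at most ⌊1281/13⌋ = 98.
Achievable: 6 of them at 98 and 7 at 99 total 1281.

98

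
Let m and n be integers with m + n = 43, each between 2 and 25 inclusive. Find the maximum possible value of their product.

462

For a fixed sum, the product mn is largest when m and n are as close as possible.
Taking m = 21 and n = 22 (both in [2, 25]) gives mn = 462.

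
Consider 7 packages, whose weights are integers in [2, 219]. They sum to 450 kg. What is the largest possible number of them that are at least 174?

2

If k of the values are ≥ 174, the total is ≥ 174k + 2(7 − k).
Setting 174k + 2(7 − k) ≤ 450 gives 172k ≤ 436, so k ≤ 2.
k = 2 is achieved by 2 values at 174 and 5 at 2, total 358; add 92 to one value (staying below 174) to reach 450.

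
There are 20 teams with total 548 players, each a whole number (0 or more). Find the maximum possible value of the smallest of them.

27

The average is 548/20 < 28, so some value is ≤ 27.
Taking 12 copies of 27 and 8 copies of 28 gives exactly 548, so 27 is attained.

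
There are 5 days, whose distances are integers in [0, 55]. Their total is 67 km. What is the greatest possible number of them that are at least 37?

With k values at 37 or above and the rest at least 0, the sum is at least 0 + 37k.
Since the sum is 67, we need 37k ≤ 67, i.e. k ≤ 1.
k = 1 is achieved by 1 value at 37 and 4 at 0, total 37; add 30 to one value (staying below 37) to reach 67.

1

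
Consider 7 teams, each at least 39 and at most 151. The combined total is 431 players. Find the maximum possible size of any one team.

151

Maximizing one value means minimizing the remaining 6.
The other 6 contribute at least 6 × 39 = 234, leaving at most 431 − 234 = 197.
But each team is capped at 151, so the maximum is 151.
Achievable: one at 151 and the other 6 totalling 280, which fits since 6 × 39 ≤ 280 ≤ 6 × 151.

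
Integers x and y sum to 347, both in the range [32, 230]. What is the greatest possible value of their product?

30102

With x + y fixed, xy peaks when the two are closest together.
Taking x = 173 and y = 174 (both in [32, 230]) gives xy = 30102.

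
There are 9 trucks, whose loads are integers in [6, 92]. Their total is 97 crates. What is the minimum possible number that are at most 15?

5

If only k of them are at most 15, the other 9 − k are at least 16, so the total is at least (9 − k)·16 + k·6.
This is ≤ 97, so (9 − k)·16 + 6k ≤ 97, which gives k ≥ 5.
Exactly 5 works: 5 values at 6 and 4 at 16 total 94; raise one of the low values by 3 (still ≤ 15) to hit 97.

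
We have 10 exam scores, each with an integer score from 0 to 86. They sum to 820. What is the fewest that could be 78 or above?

6

Suppose at most 10 − j of them reach 78; then j values are ≤ 77 and the rest ≤ 86.
The total is then ≤ 77·j + 86·(10 − j) = 860 − 9j. For this to be ≥ 820 we need j ≤ 4, so at least 10 − 4 = 6 must reach 78.
Exactly 6 works: 6 values at 86 and 4 at 77 total 824; lower one of the high values by 4 (still ≥ 78) to hit 820.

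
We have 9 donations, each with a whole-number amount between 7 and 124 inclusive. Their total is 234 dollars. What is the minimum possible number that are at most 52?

Each value above 52 is at least 53, contributing at least 53 − 7 = 46 above the floor 7.
The sum exceeds the floor total 63 by 171, so at most ⌊171/46⌋ = 3 exceed 52, and at least 6 are ≤ 52.
Exactly 6 works: 6 values at 7 and 3 at 53 total 201; raise one of the low values by 33 (still ≤ 52) to hit 234.

6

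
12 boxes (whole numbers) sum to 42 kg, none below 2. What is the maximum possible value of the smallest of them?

The 12 values sum to 42, so their minimum is at most ⌊42/12⌋ = 3.
Taking 6 copies of 3 and 6 copies of 4 gives exactly 42, so 3 is attained.

3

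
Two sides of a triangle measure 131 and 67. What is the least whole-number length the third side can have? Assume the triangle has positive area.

The third side must exceed |131 − 67| = 64.
The smallest integer above 64 is 65.

65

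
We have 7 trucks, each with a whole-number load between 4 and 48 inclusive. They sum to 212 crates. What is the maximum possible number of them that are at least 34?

If k of the values are ≥ 34, the total is ≥ 34k + 4(7 − k).
Setting 34k + 4(7 − k) ≤ 212 gives 30k ≤ 184, so k ≤ 6.
k = 6 is achieved by 6 values at 34 and 1 at 4, total 208; add 4 to one value (staying below 34) to reach 212.

6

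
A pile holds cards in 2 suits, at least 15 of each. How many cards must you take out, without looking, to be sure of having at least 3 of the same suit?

In the worst case you draw 2 of each of the 2 suits: 2 × 2 = 4.
One more forces 3 of some suit, so 4 + 1 = 5.

5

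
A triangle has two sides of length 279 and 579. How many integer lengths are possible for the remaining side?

The triangle inequality gives |279 − 579| < c < 279 + 579, i.e. 300 < c < 858.
So c can be any integer from 301 to 857: 557 values.

557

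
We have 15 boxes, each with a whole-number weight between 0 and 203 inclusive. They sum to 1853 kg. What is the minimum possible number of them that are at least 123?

1

Each value short of 123 is at most 122, costing at least 203 − 122 = 81 against the maximum total of 3045.
We can afford to lose at most 3045 − 1853 = 1192, so at most ⌊1192/81⌋ = 14 fall short, and at least 1 are ≥ 123.
Exactly 1 works: 1 value at 203 and 14 at 122 total 1911; lower one of the high values by 58 (still ≥ 123) to hit 1853.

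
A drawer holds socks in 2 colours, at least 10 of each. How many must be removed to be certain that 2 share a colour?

3

You could draw 1 of every colour without reaching 2 of any — 2 in all.
One more forces 2 of some colour, so 2 + 1 = 3.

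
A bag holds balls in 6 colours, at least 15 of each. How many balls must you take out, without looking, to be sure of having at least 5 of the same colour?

You could draw 4 of every colour without reaching 5 of any — 24 in all.
One more forces 5 of some colour, so 24 + 1 = 25.

25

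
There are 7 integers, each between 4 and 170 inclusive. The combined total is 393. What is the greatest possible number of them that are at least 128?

With k values at 128 or above and the rest at least 4, the sum is at least 28 + 124k.
Since the sum is 393, we need 124k ≤ 365, i.e. k ≤ 2.
k = 2 is achieved by 2 values at 128 and 5 at 4, total 276; add 117 to one value (staying below 128) to reach 393.

2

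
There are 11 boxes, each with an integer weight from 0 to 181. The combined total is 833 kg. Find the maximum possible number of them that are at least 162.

If k of the values are ≥ 162, the total is ≥ 162k + 0(11 − k).
Setting 162k + 0(11 − k) ≤ 833 gives 162k ≤ 833, so k ≤ 5.
k = 5 is achieved by 5 values at 162 and 6 at 0, total 810; add 23 to one value (staying below 162) to reach 833.

5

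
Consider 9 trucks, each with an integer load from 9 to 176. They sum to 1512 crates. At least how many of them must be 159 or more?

5

If only k of them are at least 159, the other 9 − k are at most 158, so the total is at most k·176 + (9 − k)·158.
This must reach 1512, so k·176 + (9 − k)·158 ≥ 1512, giving k ≥ 5.
Exactly 5 works: 5 values at 176 and 4 at 158 total 1512.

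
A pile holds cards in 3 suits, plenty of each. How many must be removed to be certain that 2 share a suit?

You could draw 1 of every suit without reaching 2 of any — 3 in all.
One more forces 2 of some suit, so 3 + 1 = 4.

4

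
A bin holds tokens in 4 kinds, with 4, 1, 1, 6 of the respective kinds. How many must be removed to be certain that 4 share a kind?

In the worst case you take as many as possible of each kind without reaching 4: 3 + 1 + 1 + 3 = 8.
The next one must give 4 of some kind, so 8 + 1 = 9.

9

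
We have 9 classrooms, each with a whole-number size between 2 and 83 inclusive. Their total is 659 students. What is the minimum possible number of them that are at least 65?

Each value short of 65 is at most 64, costing at least 83 − 64 = 19 against the maximum total of 747.
We can afford to lose at most 747 − 659 = 88, so at most ⌊88/19⌋ = 4 fall short, and at least 5 are ≥ 65.
Exactly 5 works: 5 values at 83 and 4 at 64 total 671; lower one of the high values by 12 (still ≥ 65) to hit 659.

5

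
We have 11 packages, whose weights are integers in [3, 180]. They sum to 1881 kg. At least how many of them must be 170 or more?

2

Each value short of 170 is at most 169, costing at least 180 − 169 = 11 against the maximum total of 1980.
We can afford to lose at most 1980 − 1881 = 99, so at most ⌊99/11⌋ = 9 fall short, and at least 2 are ≥ 170.
Exactly 2 works: 2 values at 180 and 9 at 169 total 1881.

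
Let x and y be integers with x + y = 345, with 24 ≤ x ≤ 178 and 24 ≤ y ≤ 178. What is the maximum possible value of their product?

29756

With x + y fixed, xy peaks when the two are closest together.
Taking x = 172 and y = 173 (both in [24, 178]) gives xy = 29756.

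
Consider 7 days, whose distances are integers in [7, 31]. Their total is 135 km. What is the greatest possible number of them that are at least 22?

5

Suppose k of them are at least 22. Those contribute at least 22 each and the other 7 − k at least 7 each.
So the total is at least 22k + 7(7 − k) = 49 + 15k. This must be ≤ 135, giving k ≤ 5.
k = 5 is achieved by 5 values at 22 and 2 at 7, total 124; add 11 to one value (staying below 22) to reach 135.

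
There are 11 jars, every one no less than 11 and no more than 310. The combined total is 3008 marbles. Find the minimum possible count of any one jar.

11

To make one jar as small as possible, make the other 10 as large as possible.
The other 10 can take up 10 × 310 = 3100 ≥ 3008 − 11, so one jar can sit at its floor of 11.
Achievable: one at 11 and the other 10 totalling 2997, which fits since 10 × 11 ≤ 2997 ≤ 10 × 310.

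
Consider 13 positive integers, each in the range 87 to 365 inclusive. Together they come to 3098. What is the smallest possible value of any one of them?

87

Minimizing one value means maximizing the remaining 12.
The other 12 can take up 12 × 365 = 4380 ≥ 3098 − 87, so one integer can sit at its floor of 87.
Achievable: one at 87 and the other 12 totalling 3011, which fits since 12 × 87 ≤ 3011 ≤ 12 × 365.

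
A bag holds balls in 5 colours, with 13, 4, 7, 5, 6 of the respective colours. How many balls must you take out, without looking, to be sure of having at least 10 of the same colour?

32

In the worst case you take as many as possible of each colour without reaching 10: 9 + 4 + 7 + 5 + 6 = 31.
The next one must give 10 of some colour, so 31 + 1 = 32.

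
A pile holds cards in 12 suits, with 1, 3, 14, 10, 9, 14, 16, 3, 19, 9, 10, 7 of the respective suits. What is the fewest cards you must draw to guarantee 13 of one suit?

101

In the worst case you take as many as possible of each suit without reaching 13: 1 + 3 + 12 + 10 + 9 + 12 + 12 + 3 + 12 + 9 + 10 + 7 = 100.
The next one must give 13 of some suit, so 100 + 1 = 101.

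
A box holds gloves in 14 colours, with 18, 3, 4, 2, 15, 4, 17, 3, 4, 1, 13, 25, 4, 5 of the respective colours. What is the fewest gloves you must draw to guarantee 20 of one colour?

113

In the worst case you take as many as possible of each colour without reaching 20: 18 + 3 + 4 + 2 + 15 + 4 + 17 + 3 + 4 + 1 + 13 + 19 + 4 + 5 = 112.
The next one must give 20 of some colour, so 112 + 1 = 113.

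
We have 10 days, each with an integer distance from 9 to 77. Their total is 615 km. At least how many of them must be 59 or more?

If only k of them are at least 59, the other 10 − k are at most 58, so the total is at most k·77 + (10 − k)·58.
This must reach 615, so k·77 + (10 − k)·58 ≥ 615, giving k ≥ 2.
Exactly 2 works: 2 values at 77 and 8 at 58 total 618; lower one of the high values by 3 (still ≥ 59) to hit 615.

2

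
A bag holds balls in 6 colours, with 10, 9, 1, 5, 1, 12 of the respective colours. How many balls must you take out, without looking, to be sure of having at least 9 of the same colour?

In the worst case you take as many as possible of each colour without reaching 9: 8 + 8 + 1 + 5 + 1 + 8 = 31.
The next one must give 9 of some colour, so 31 + 1 = 32.

32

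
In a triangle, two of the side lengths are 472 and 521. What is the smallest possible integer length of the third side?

50

The third side must exceed |472 − 521| = 49.
The smallest integer above 49 is 50.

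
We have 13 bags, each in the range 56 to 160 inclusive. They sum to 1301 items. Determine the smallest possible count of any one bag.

56

Minimizing one value means maximizing the remaining 12.
The other 12 can take up 12 × 160 = 1920 ≥ 1301 − 56, so one bag can sit at its floor of 56.
Achievable: one at 56 and the other 12 totalling 1245, which fits since 12 × 56 ≤ 1245 ≤ 12 × 160.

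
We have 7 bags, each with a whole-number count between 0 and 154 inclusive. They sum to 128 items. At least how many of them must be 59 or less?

5

If only k of them are at most 59, the other 7 − k are at least 60, so the total is at least (7 − k)·60 + k·0.
This is ≤ 128, so (7 − k)·60 + 0k ≤ 128, which gives k ≥ 5.
Exactly 5 works: 5 values at 0 and 2 at 60 total 120; raise one of the low values by 8 (still ≤ 59) to hit 128.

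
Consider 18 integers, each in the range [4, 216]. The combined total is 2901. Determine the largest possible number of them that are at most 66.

Each value at 66 or below falls at least 216 − 66 = 150 short of the ceiling 216.
The ceiling total is 18 × 216 = 3888, and we need 2901, so at most ⌊(3888 − 2901)/150⌋ = 6 can be that low.
k = 6 is achieved by 6 values at 66 and 12 at 216, total 2988; lower one of the 216's by 87 (still > 66) to reach 2901.

6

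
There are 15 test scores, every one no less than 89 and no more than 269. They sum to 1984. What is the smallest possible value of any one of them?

89

Minimizing one value means maximizing the remaining 14.
The other 14 can take up 14 × 269 = 3766 ≥ 1984 − 89, so one score can sit at its floor of 89.
Achievable: one at 89 and the other 14 totalling 1895, which fits since 14 × 89 ≤ 1895 ≤ 14 × 269.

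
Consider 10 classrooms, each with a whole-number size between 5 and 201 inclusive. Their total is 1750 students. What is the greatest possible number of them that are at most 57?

Each value at 57 or below falls at least 201 − 57 = 144 short of the ceiling 201.
The ceiling total is 10 × 201 = 2010, and we need 1750, so at most ⌊(2010 − 1750)/144⌋ = 1 can be that low.
k = 1 is achieved by 1 value at 57 and 9 at 201, total 1866; lower one of the 201's by 116 (still > 57) to reach 1750.

1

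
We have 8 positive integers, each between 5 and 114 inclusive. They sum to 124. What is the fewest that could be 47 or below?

7

Each value above 47 is at least 48, contributing at least 48 − 5 = 43 above the floor 5.
The sum exceeds the floor total 40 by 84, so at most ⌊84/43⌋ = 1 exceed 47, and at least 7 are ≤ 47.
Exactly 7 works: 7 values at 5 and 1 at 48 total 83; raise one of the low values by 41 (still ≤ 47) to hit 124.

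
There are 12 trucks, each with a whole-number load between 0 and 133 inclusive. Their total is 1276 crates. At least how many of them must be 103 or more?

If only k of them are at least 103, the other 12 − k are at most 102, so the total is at most k·133 + (12 − k)·102.
This must reach 1276, so k·133 + (12 − k)·102 ≥ 1276, giving k ≥ 2.
Exactly 2 works: 2 values at 133 and 10 at 102 total 1286; lower one of the high values by 10 (still ≥ 103) to hit 1276.

2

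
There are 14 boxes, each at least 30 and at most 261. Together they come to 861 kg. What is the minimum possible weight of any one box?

Minimizing one value means maximizing the remaining 13.
The other 13 can take up 13 × 261 = 3393 ≥ 861 − 30, so one box can sit at its floor of 30.
Achievable: one at 30 and the other 13 totalling 831, which fits since 13 × 30 ≤ 831 ≤ 13 × 261.

30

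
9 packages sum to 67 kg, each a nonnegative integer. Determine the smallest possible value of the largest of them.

8

The 9 values sum to 67, so their maximum is at least ⌈67/9⌉ = 8.
Equality holds with 4 values of 8 and 5 values of 7.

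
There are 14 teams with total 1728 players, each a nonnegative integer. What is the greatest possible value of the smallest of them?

If every one of the 14 were at least 124, the total would be at least 14 × 124 = 1736 > 1728.
Taking 8 copies of 123 and 6 copies of 124 gives exactly 1728, so 123 is attained.

123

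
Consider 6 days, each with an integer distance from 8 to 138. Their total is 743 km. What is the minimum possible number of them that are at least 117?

Suppose at most 6 − j of them reach 117; then j values are ≤ 116 and the rest ≤ 138.
The total is then ≤ 116·j + 138·(6 − j) = 828 − 22j. For this to be ≥ 743 we need j ≤ 3, so at least 6 − 3 = 3 must reach 117.
Exactly 3 works: 3 values at 138 and 3 at 116 total 762; lower one of the high values by 19 (still ≥ 117) to hit 743.

3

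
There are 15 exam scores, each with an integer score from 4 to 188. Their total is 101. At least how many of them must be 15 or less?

Let j be the number exceeding 15. Then the total is ≥ 16·j + 4·(15 − j) = 60 + 12j.
So 12j ≤ 41 and j ≤ 3; hence at least 15 − 3 = 12 are ≤ 15.
Exactly 12 works: 12 values at 4 and 3 at 16 total 96; raise one of the low values by 5 (still ≤ 15) to hit 101.

12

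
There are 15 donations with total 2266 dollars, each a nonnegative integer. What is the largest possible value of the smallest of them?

If every one of the 15 were at least 152, the total would be at least 15 × 152 = 2280 > 2266.
Equality holds with 14 values of 151 and 1 value of 152.

151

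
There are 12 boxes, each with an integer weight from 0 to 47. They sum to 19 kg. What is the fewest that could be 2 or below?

6

If only k of them are at most 2, the other 12 − k are at least 3, so the total is at least (12 − k)·3 + k·0.
This is ≤ 19, so (12 − k)·3 + 0k ≤ 19, which gives k ≥ 6.
Exactly 6 works: 6 values at 0 and 6 at 3 total 18; raise one of the low values by 1 (still ≤ 2) to hit 19.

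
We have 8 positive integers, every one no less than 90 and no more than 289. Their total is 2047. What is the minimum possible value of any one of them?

Minimizing one value means maximizing the remaining 7.
The other 7 can take up 7 × 289 = 2023 ≥ 2047 − 90, so one integer can sit at its floor of 90.
Achievable: one at 90 and the other 7 totalling 1957, which fits since 7 × 90 ≤ 1957 ≤ 7 × 289.

90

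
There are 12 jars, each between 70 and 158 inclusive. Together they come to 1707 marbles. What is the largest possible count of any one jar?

158

To make one jar as large as possible, make the other 11 as small as possible.
The other 11 contribute at least 11 × 70 = 770, leaving at most 1707 − 770 = 937.
But each jar is capped at 158, so the maximum is 158.
Achievable: one at 158 and the other 11 totalling 1549, which fits since 11 × 70 ≤ 1549 ≤ 11 × 158.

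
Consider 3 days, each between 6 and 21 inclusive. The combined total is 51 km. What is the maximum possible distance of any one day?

Maximizing one value means minimizing the remaining 2.
The other 2 contribute at least 2 × 6 = 12, leaving at most 51 − 12 = 39.
But each day is capped at 21, so the maximum is 21.
Achievable: one at 21 and the other 2 totalling 30, which fits since 2 × 6 ≤ 30 ≤ 2 × 21.

21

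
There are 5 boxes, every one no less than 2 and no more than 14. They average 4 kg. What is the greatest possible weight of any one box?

12

To make one box as large as possible, make the other 4 as small as possible.
The total is 5 × 4 = 20.
The other 4 contribute at least 4 × 2 = 8, leaving at most 20 − 8 = 12.
Since 12 ≤ 14, this is achievable: one at 12 and 4 at 2.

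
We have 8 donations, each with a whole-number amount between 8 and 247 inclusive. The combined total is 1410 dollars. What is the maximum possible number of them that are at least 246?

5

If k of the values are ≥ 246, the total is ≥ 246k + 8(8 − k).
Setting 246k + 8(8 − k) ≤ 1410 gives 238k ≤ 1346, so k ≤ 5.
k = 5 is achieved by 5 values at 246 and 3 at 8, total 1254; add 156 to one value (staying below 246) to reach 1410.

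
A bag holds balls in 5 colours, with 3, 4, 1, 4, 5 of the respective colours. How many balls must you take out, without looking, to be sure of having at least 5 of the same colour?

17

In the worst case you take as many as possible of each colour without reaching 5: 3 + 4 + 1 + 4 + 4 = 16.
The next one must give 5 of some colour, so 16 + 1 = 17.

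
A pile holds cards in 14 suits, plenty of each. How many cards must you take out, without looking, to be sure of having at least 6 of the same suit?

You could draw 5 of every suit without reaching 6 of any — 70 in all.
One more forces 6 of some suit, so 70 + 1 = 71.

71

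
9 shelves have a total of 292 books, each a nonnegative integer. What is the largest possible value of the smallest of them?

32

If every one of the 9 were at least 33, the total would be at least 9 × 33 = 297 > 292.
Equality holds with 5 values of 32 and 4 values of 33.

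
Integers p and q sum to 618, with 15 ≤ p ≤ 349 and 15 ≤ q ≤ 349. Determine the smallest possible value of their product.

93881

For a fixed sum, pq is smallest when p and q are as far apart as possible.
At the endpoint p = 269, q = 618 − 269 = 349, so pq = 269 × 349 = 93881.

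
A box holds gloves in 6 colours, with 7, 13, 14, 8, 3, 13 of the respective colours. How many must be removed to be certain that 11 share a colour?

49

In the worst case you take as many as possible of each colour without reaching 11: 7 + 10 + 10 + 8 + 3 + 10 = 48.
The next one must give 11 of some colour, so 48 + 1 = 49.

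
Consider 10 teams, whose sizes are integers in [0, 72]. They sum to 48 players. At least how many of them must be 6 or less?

Each value above 6 is at least 7, contributing at least 7 − 0 = 7 above the floor 0.
The sum exceeds the floor total 0 by 48, so at most ⌊48/7⌋ = 6 exceed 6, and at least 4 are ≤ 6.
Exactly 4 works: 4 values at 0 and 6 at 7 total 42; raise one of the low values by 6 (still ≤ 6) to hit 48.

4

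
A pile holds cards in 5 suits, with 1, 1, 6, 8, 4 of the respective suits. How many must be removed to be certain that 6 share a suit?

17

In the worst case you take as many as possible of each suit without reaching 6: 1 + 1 + 5 + 5 + 4 = 16.
The next one must give 6 of some suit, so 16 + 1 = 17.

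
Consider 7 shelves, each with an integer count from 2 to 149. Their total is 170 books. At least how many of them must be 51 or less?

4

Each value above 51 is at least 52, contributing at least 52 − 2 = 50 above the floor 2.
The sum exceeds the floor total 14 by 156, so at most ⌊156/50⌋ = 3 exceed 51, and at least 4 are ≤ 51.
Exactly 4 works: 4 values at 2 and 3 at 52 total 164; raise one of the low values by 6 (still ≤ 51) to hit 170.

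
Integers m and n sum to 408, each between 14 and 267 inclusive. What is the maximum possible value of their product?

mn = m(408 − m) is maximized when m is as near 408/2 as the bounds allow.
Taking m = 204 and n = 204 (both in [14, 267]) gives mn = 41616.

41616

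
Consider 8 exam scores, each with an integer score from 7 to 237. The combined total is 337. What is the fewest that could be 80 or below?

5

Each value above 80 is at least 81, contributing at least 81 − 7 = 74 above the floor 7.
The sum exceeds the floor total 56 by 281, so at most ⌊281/74⌋ = 3 exceed 80, and at least 5 are ≤ 80.
Exactly 5 works: 5 values at 7 and 3 at 81 total 278; raise one of the low values by 59 (still ≤ 80) to hit 337.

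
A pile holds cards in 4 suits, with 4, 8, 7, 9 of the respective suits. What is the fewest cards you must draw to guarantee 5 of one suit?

In the worst case you take as many as possible of each suit without reaching 5: 4 + 4 + 4 + 4 = 16.
The next one must give 5 of some suit, so 16 + 1 = 17.

17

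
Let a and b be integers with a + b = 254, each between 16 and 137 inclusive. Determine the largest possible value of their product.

16129

With a + b fixed, ab peaks when the two are closest together.
Taking a = 127 and b = 127 (both in [16, 137]) gives ab = 16129.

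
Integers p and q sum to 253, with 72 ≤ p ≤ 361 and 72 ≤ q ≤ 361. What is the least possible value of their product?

pq = p(253 − p) is concave in p, so over [72, 181] it is minimized at an endpoint.
The extreme feasible split is p = 72, q = 181, giving pq = 13032.

13032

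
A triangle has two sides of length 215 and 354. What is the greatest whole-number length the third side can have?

568

The third side must be less than 215 + 354 = 569.
The largest integer below 569 is 568.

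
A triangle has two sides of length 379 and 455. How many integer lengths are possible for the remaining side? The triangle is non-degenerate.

757

The triangle inequality gives |379 − 455| < c < 379 + 455, i.e. 76 < c < 834.
So c can be any integer from 77 to 833: 757 values.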